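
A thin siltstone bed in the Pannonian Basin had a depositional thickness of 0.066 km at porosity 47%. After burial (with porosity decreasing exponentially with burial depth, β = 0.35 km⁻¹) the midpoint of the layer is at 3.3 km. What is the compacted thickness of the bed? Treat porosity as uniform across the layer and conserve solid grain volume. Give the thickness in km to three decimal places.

Porosity at 3.3 km: φ = 0.47·exp(−0.35×3.3) = 0.1481
Solid-volume conservation: h(1−φ) = h₀(1−φ₀) ⇒ h = h₀·(1−φ₀)/(1−φ)
h = 0.066 × (1 − 0.47)/(1 − 0.1481) = 0.066 × 0.6221 = 0.0411 km

0.041 km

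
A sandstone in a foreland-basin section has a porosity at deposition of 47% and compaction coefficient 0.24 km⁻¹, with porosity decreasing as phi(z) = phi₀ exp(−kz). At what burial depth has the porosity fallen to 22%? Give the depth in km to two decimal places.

3.16 km

Invert Athy's law: z = ln(phi₀/phi) / k
z = ln(0.47/0.22) / 0.24 = ln(2.136) / 0.24 = 0.7591 / 0.24 = 3.163 km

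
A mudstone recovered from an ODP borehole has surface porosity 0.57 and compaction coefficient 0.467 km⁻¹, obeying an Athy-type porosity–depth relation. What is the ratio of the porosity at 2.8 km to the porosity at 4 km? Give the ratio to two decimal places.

φ(z₁)/φ(z₂) = e^(−β·z₁)/e^(−β·z₂) = e^{β(z₂−z₁)}
= exp(0.467 × 1.2) = exp(0.5604) = 1.7514

1.75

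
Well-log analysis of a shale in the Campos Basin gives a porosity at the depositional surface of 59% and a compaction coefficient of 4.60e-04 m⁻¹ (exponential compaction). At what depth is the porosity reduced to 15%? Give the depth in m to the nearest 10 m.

Working in km (1 km = 1000 m; c in km⁻¹ = c in m⁻¹ × 1000):
Invert Athy's law: z = ln(φ₀/φ) / c
z = ln(0.59/0.15) / 0.46 = ln(3.933) / 0.46 = 1.3695 / 0.46 = 2.977 km

2980 m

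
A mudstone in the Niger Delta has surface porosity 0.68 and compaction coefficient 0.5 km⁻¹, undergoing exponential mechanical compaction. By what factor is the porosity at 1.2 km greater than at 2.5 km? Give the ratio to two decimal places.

1.92

n(Z₁)/n(Z₂) = e^(−k·Z₁)/e^(−k·Z₂) = e^{k(Z₂−Z₁)}
= exp(0.5 × 1.3) = exp(0.65) = 1.9155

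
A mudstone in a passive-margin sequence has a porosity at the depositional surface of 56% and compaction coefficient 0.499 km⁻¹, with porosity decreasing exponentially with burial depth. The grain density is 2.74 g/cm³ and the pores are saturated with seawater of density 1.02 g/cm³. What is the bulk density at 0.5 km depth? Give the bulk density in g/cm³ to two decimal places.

Porosity at depth: φ = 0.56·exp(−0.499×0.5) = 0.56×0.7792 = 0.4363
Bulk density: ρ_b = (1−φ)ρ_g + φ·ρ_f = 0.5637×2.74 + 0.4363×1.02
       = 1.544 + 0.445 = 1.989 g/cm³

1.99 g/cm³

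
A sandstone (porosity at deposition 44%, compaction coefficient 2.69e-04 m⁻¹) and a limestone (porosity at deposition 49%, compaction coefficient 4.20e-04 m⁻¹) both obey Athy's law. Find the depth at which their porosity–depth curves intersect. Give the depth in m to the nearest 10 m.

Working in km (1 km = 1000 m; β in km⁻¹ = β in m⁻¹ × 1000):
Set n₀ₐ e^(−βₐd) = n₀ᵦ e^(−βᵦd) ⇒ ln(n₀ₐ/n₀ᵦ) = (βₐ − βᵦ)·d
d = ln(0.44/0.49) / (0.269 − 0.42) = -0.1076 / -0.151 = 0.713 km

710 m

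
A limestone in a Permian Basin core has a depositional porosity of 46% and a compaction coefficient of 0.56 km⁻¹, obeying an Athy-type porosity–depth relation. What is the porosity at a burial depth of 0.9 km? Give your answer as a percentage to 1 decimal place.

27.8%

n = n₀·exp(−k·Z) = 0.46 × exp(−0.56 × 0.9) = 0.46 × exp(−0.504)
  = 0.46 × 0.6041 = 0.2779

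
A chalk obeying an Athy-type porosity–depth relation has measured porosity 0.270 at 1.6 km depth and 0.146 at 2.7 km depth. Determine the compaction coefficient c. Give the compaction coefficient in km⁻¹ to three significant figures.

Athy: n(z) = n₀ e^(−cz) ⇒ n₁/n₂ = e^{c(z₂−z₁)} ⇒ c = ln(n₁/n₂)/(z₂−z₁)
c = ln(0.27/0.146) / (2.7 − 1.6) = ln(1.849) / 1.1 = 0.6148 / 1.1 = 0.5589 km⁻¹

0.559 km⁻¹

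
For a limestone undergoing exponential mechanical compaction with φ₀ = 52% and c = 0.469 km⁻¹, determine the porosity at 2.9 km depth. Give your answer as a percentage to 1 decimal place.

φ = φ₀·exp(−c·z) = 0.52 × exp(−0.469 × 2.9) = 0.52 × exp(−1.36)
  = 0.52 × 0.2566 = 0.1335

13.3%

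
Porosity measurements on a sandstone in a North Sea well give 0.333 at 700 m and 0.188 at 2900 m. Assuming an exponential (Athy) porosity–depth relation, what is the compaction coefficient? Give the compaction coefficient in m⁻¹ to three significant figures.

0.000260 m⁻¹

Working in km (1 km = 1000 m; c in km⁻¹ = c in m⁻¹ × 1000):
Athy: φ(z) = φ₀ e^(−cz) ⇒ φ₁/φ₂ = e^{c(z₂−z₁)} ⇒ c = ln(φ₁/φ₂)/(z₂−z₁)
c = ln(0.333/0.188) / (2.9 − 0.7) = ln(1.771) / 2.2 = 0.5717 / 2.2 = 0.2599 km⁻¹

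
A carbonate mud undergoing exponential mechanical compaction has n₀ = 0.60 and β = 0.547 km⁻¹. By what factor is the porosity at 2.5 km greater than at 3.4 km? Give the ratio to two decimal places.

n(Z₁)/n(Z₂) = e^(−β·Z₁)/e^(−β·Z₂) = e^{β(Z₂−Z₁)}
= exp(0.547 × 0.9) = exp(0.4923) = 1.6361

1.64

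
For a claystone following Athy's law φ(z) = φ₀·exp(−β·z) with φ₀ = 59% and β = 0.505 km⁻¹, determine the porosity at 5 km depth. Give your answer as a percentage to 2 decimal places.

4.72%

φ = φ₀·exp(−β·z) = 0.59 × exp(−0.505 × 5) = 0.59 × exp(−2.525)
  = 0.59 × 0.0801 = 0.0472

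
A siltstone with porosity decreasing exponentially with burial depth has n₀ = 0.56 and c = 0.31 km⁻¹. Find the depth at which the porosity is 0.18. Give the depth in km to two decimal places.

3.66 km

Invert Athy's law: z = ln(n₀/n) / c
z = ln(0.56/0.18) / 0.31 = ln(3.111) / 0.31 = 1.1350 / 0.31 = 3.661 km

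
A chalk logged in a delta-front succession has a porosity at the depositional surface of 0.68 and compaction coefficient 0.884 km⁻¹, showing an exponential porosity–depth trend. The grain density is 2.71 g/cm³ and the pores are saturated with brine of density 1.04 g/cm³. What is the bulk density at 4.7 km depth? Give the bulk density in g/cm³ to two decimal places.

Porosity at depth: phi = 0.68·exp(−0.884×4.7) = 0.68×0.0157 = 0.0107
Bulk density: ρ_b = (1−phi)ρ_g + phi·ρ_f = 0.9893×2.71 + 0.0107×1.04
       = 2.681 + 0.011 = 2.692 g/cm³

2.69 g/cm³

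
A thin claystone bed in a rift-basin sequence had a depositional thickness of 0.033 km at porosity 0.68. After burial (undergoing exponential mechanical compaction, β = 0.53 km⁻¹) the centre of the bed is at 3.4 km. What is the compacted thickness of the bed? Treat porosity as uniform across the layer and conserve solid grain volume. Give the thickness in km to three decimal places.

Porosity at 3.4 km: phi = 0.68·exp(−0.53×3.4) = 0.1122
Solid-volume conservation: h(1−phi) = h₀(1−phi₀) ⇒ h = h₀·(1−phi₀)/(1−phi)
h = 0.033 × (1 − 0.68)/(1 − 0.1122) = 0.033 × 0.3604 = 0.0119 km

0.012 km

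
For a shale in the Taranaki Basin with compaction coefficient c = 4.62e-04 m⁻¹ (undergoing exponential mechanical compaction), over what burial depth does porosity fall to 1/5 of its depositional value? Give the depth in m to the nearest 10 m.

3480 m

Working in km (1 km = 1000 m; c in km⁻¹ = c in m⁻¹ × 1000):
n/n₀ = 1/5 ⇒ exp(−c·Z) = 1/5 ⇒ Z = ln(5) / c
Z = 1.6094 / 0.462 = 3.484 km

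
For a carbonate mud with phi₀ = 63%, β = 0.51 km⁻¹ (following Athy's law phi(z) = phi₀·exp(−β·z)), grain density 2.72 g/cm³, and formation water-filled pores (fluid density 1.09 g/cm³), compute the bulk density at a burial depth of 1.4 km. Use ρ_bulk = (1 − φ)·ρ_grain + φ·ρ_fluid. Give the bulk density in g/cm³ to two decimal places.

2.22 g/cm³

Porosity at depth: phi = 0.63·exp(−0.51×1.4) = 0.63×0.4897 = 0.3085
Bulk density: ρ_b = (1−phi)ρ_g + phi·ρ_f = 0.6915×2.72 + 0.3085×1.09
       = 1.881 + 0.336 = 2.217 g/cm³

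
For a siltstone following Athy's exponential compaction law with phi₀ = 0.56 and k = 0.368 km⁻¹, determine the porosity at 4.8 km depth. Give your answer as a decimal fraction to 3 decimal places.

phi = phi₀·exp(−k·d) = 0.56 × exp(−0.368 × 4.8) = 0.56 × exp(−1.766)
  = 0.56 × 0.1709 = 0.0957

0.096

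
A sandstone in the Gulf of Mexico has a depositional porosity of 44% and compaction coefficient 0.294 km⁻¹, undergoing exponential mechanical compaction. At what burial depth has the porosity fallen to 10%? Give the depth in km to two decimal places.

Invert Athy's law: z = ln(n₀/n) / c
z = ln(0.44/0.1) / 0.294 = ln(4.4) / 0.294 = 1.4816 / 0.294 = 5.039 km

5.04 km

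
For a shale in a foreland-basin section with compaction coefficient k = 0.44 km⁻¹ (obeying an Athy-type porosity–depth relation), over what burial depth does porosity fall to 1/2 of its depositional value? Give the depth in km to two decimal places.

φ/φ₀ = 1/2 ⇒ exp(−k·Z) = 1/2 ⇒ Z = ln(2) / k
Z = 0.6931 / 0.44 = 1.575 km

1.58 km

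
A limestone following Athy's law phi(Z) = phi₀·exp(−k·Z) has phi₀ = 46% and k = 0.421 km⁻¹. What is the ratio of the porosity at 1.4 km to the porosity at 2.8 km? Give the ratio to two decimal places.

1.80

phi(Z₁)/phi(Z₂) = e^(−k·Z₁)/e^(−k·Z₂) = e^{k(Z₂−Z₁)}
= exp(0.421 × 1.4) = exp(0.5894) = 1.8029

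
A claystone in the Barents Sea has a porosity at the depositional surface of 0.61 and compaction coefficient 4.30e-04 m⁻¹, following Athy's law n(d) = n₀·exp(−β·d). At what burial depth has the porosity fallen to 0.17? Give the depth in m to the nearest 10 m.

Working in km (1 km = 1000 m; β in km⁻¹ = β in m⁻¹ × 1000):
Invert Athy's law: d = ln(n₀/n) / β
d = ln(0.61/0.17) / 0.43 = ln(3.588) / 0.43 = 1.2777 / 0.43 = 2.971 km

2970 m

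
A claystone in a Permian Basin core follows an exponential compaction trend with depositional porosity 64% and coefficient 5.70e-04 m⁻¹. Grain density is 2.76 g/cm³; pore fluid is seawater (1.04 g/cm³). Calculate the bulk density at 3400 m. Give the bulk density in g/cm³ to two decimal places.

2.60 g/cm³

Working in km (1 km = 1000 m; k in km⁻¹ = k in m⁻¹ × 1000):
Porosity at depth: phi = 0.64·exp(−0.57×3.4) = 0.64×0.1440 = 0.0922
Bulk density: ρ_b = (1−phi)ρ_g + phi·ρ_f = 0.9078×2.76 + 0.0922×1.04
       = 2.506 + 0.096 = 2.601 g/cm³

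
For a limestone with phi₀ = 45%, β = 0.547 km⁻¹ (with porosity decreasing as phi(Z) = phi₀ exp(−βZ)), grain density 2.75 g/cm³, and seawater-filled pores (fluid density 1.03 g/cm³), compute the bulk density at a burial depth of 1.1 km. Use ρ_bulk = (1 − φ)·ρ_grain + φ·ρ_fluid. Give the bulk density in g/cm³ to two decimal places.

2.33 g/cm³

Porosity at depth: phi = 0.45·exp(−0.547×1.1) = 0.45×0.5479 = 0.2465
Bulk density: ρ_b = (1−phi)ρ_g + phi·ρ_f = 0.7535×2.75 + 0.2465×1.03
       = 2.072 + 0.254 = 2.326 g/cm³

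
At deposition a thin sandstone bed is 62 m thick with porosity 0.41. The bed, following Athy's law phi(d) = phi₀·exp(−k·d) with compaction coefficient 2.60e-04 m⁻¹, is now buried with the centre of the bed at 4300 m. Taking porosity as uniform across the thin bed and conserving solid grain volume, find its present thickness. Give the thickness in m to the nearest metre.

42 m

Working in km (1 km = 1000 m; k in km⁻¹ = k in m⁻¹ × 1000):
Porosity at 4.3 km: phi = 0.41·exp(−0.26×4.3) = 0.1340
Solid-volume conservation: h(1−phi) = h₀(1−phi₀) ⇒ h = h₀·(1−phi₀)/(1−phi)
h = 0.062 × (1 − 0.41)/(1 − 0.1340) = 0.062 × 0.6813 = 0.0422 km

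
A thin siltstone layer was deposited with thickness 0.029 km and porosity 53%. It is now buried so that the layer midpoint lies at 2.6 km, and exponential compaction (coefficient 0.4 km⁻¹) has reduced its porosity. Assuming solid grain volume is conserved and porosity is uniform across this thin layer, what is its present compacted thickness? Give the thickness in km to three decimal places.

Porosity at 2.6 km: phi = 0.53·exp(−0.4×2.6) = 0.1873
Solid-volume conservation: h(1−phi) = h₀(1−phi₀) ⇒ h = h₀·(1−phi₀)/(1−phi)
h = 0.029 × (1 − 0.53)/(1 − 0.1873) = 0.029 × 0.5783 = 0.0168 km

0.017 km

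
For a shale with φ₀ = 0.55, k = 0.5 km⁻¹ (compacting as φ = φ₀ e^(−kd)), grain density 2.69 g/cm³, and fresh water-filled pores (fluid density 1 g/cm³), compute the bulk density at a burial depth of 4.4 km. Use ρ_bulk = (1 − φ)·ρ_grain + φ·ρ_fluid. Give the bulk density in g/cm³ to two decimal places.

Porosity at depth: φ = 0.55·exp(−0.5×4.4) = 0.55×0.1108 = 0.0609
Bulk density: ρ_b = (1−φ)ρ_g + φ·ρ_f = 0.9391×2.69 + 0.0609×1
       = 2.526 + 0.061 = 2.587 g/cm³

2.59 g/cm³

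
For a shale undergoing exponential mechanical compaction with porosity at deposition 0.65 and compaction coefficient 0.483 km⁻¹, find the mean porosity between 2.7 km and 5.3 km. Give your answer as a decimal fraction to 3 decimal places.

⟨phi⟩ = (1/(Z₂−Z₁)) ∫ phi₀ e^(−cZ) dZ = phi₀·(e^(−c·Z₁) − e^(−c·Z₂)) / (c·(Z₂−Z₁))
e^(−0.483×2.7) = 0.2714; e^(−0.483×5.3) = 0.0773
⟨phi⟩ = 0.65 × (0.2714 − 0.0773) / (0.483 × 2.6) = 0.65 × 0.1546 = 0.1005

0.100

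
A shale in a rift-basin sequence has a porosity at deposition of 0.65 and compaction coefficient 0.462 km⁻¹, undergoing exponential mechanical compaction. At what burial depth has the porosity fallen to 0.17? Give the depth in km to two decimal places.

2.90 km

Invert Athy's law: z = ln(φ₀/φ) / c
z = ln(0.65/0.17) / 0.462 = ln(3.824) / 0.462 = 1.3412 / 0.462 = 2.903 km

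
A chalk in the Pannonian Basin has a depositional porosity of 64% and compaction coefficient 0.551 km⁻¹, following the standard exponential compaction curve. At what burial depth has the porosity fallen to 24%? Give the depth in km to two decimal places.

1.78 km

Invert Athy's law: Z = ln(phi₀/phi) / β
Z = ln(0.64/0.24) / 0.551 = ln(2.667) / 0.551 = 0.9808 / 0.551 = 1.780 km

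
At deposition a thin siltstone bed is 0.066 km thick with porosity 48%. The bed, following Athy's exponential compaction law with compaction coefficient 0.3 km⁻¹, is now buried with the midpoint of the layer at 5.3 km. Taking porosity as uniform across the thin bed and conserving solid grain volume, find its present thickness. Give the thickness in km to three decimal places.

0.038 km

Porosity at 5.3 km: n = 0.48·exp(−0.3×5.3) = 0.0979
Solid-volume conservation: h(1−n) = h₀(1−n₀) ⇒ h = h₀·(1−n₀)/(1−n)
h = 0.066 × (1 − 0.48)/(1 − 0.0979) = 0.066 × 0.5764 = 0.0380 km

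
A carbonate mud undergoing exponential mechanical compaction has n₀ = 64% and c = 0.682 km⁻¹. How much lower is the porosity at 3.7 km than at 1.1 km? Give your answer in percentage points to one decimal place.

n(1.1) = 0.64·e^(−0.682×1.1) = 0.3023
n(3.7) = 0.64·e^(−0.682×3.7) = 0.0513
Δn = 0.3023 − 0.0513 = 0.2509

25.1 percentage points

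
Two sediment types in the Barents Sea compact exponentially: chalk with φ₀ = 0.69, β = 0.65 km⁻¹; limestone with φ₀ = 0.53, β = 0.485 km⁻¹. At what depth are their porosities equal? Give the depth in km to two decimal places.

1.60 km

Set φ₀ₐ e^(−βₐz) = φ₀ᵦ e^(−βᵦz) ⇒ ln(φ₀ₐ/φ₀ᵦ) = (βₐ − βᵦ)·z
z = ln(0.69/0.53) / (0.65 − 0.485) = 0.2638 / 0.165 = 1.599 km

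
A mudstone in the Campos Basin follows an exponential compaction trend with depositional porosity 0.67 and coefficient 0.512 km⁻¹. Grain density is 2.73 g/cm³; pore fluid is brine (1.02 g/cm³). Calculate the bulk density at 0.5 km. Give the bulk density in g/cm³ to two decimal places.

Porosity at depth: n = 0.67·exp(−0.512×0.5) = 0.67×0.7741 = 0.5187
Bulk density: ρ_b = (1−n)ρ_g + n·ρ_f = 0.4813×2.73 + 0.5187×1.02
       = 1.314 + 0.529 = 1.843 g/cm³

1.84 g/cm³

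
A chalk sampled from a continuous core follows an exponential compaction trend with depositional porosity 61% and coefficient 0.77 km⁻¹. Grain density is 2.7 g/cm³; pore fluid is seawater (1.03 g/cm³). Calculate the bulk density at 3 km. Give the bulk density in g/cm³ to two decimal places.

Porosity at depth: φ = 0.61·exp(−0.77×3) = 0.61×0.0993 = 0.0605
Bulk density: ρ_b = (1−φ)ρ_g + φ·ρ_f = 0.9395×2.7 + 0.0605×1.03
       = 2.537 + 0.062 = 2.599 g/cm³

2.60 g/cm³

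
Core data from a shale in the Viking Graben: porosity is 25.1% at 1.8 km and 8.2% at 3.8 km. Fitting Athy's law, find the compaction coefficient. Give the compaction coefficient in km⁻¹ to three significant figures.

Athy: n(d) = n₀ e^(−cd) ⇒ n₁/n₂ = e^{c(d₂−d₁)} ⇒ c = ln(n₁/n₂)/(d₂−d₁)
c = ln(0.251/0.082) / (3.8 − 1.8) = ln(3.061) / 2 = 1.1187 / 2 = 0.5594 km⁻¹

0.559 km⁻¹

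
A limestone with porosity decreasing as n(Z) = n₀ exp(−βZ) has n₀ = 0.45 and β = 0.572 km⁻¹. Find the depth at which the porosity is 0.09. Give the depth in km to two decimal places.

Invert Athy's law: Z = ln(n₀/n) / β
Z = ln(0.45/0.09) / 0.572 = ln(5) / 0.572 = 1.6094 / 0.572 = 2.814 km

2.81 km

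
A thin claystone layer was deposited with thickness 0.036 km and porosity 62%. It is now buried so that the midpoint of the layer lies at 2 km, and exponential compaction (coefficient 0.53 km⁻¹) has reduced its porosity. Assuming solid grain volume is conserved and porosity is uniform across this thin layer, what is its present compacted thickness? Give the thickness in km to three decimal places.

0.017 km

Porosity at 2 km: phi = 0.62·exp(−0.53×2) = 0.2148
Solid-volume conservation: h(1−phi) = h₀(1−phi₀) ⇒ h = h₀·(1−phi₀)/(1−phi)
h = 0.036 × (1 − 0.62)/(1 − 0.2148) = 0.036 × 0.4840 = 0.0174 km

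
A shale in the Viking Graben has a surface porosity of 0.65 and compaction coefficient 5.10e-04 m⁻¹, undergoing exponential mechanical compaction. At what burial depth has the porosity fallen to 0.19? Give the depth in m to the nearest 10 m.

2410 m

Working in km (1 km = 1000 m; c in km⁻¹ = c in m⁻¹ × 1000):
Invert Athy's law: Z = ln(phi₀/phi) / c
Z = ln(0.65/0.19) / 0.51 = ln(3.421) / 0.51 = 1.2299 / 0.51 = 2.412 km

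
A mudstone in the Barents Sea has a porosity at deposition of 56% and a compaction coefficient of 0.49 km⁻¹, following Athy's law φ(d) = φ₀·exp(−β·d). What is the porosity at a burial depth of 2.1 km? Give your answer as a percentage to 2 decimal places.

20.01%

φ = φ₀·exp(−β·d) = 0.56 × exp(−0.49 × 2.1) = 0.56 × exp(−1.029)
  = 0.56 × 0.3574 = 0.2001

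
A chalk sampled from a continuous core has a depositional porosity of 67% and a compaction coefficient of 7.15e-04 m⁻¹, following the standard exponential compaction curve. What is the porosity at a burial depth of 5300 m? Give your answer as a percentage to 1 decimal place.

1.5%

Working in km (1 km = 1000 m; β in km⁻¹ = β in m⁻¹ × 1000):
n = n₀·exp(−β·d) = 0.67 × exp(−0.715 × 5.3) = 0.67 × exp(−3.789)
  = 0.67 × 0.0226 = 0.0151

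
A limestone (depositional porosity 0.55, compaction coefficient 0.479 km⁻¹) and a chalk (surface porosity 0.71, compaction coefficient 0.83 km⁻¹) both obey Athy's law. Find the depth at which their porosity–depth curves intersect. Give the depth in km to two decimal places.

0.73 km

Set φ₀ₐ e^(−cₐd) = φ₀ᵦ e^(−cᵦd) ⇒ ln(φ₀ₐ/φ₀ᵦ) = (cₐ − cᵦ)·d
d = ln(0.55/0.71) / (0.479 − 0.83) = -0.2553 / -0.351 = 0.727 km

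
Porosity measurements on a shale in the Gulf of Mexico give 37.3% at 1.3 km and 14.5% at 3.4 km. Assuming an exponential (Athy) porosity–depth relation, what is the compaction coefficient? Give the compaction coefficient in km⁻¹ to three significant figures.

0.450 km⁻¹

Athy: n(d) = n₀ e^(−kd) ⇒ n₁/n₂ = e^{k(d₂−d₁)} ⇒ k = ln(n₁/n₂)/(d₂−d₁)
k = ln(0.373/0.145) / (3.4 − 1.3) = ln(2.572) / 2.1 = 0.9448 / 2.1 = 0.4499 km⁻¹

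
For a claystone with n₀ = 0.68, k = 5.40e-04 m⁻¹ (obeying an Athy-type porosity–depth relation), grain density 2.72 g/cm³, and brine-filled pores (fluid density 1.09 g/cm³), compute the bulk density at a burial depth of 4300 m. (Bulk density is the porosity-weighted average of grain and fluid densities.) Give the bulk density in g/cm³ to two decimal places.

Working in km (1 km = 1000 m; k in km⁻¹ = k in m⁻¹ × 1000):
Porosity at depth: n = 0.68·exp(−0.54×4.3) = 0.68×0.0981 = 0.0667
Bulk density: ρ_b = (1−n)ρ_g + n·ρ_f = 0.9333×2.72 + 0.0667×1.09
       = 2.539 + 0.073 = 2.611 g/cm³

2.61 g/cm³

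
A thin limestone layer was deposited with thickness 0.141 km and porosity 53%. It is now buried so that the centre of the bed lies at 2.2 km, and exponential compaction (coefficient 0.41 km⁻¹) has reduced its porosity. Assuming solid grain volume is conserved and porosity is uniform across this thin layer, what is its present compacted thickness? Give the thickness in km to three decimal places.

0.084 km

Porosity at 2.2 km: phi = 0.53·exp(−0.41×2.2) = 0.2151
Solid-volume conservation: h(1−phi) = h₀(1−phi₀) ⇒ h = h₀·(1−phi₀)/(1−phi)
h = 0.141 × (1 − 0.53)/(1 − 0.2151) = 0.141 × 0.5988 = 0.0844 km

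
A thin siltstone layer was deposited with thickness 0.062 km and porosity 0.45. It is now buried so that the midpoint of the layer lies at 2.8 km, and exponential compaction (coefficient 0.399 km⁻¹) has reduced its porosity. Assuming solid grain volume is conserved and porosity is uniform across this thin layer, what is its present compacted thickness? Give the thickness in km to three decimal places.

0.040 km

Porosity at 2.8 km: n = 0.45·exp(−0.399×2.8) = 0.1472
Solid-volume conservation: h(1−n) = h₀(1−n₀) ⇒ h = h₀·(1−n₀)/(1−n)
h = 0.062 × (1 − 0.45)/(1 − 0.1472) = 0.062 × 0.6450 = 0.0400 km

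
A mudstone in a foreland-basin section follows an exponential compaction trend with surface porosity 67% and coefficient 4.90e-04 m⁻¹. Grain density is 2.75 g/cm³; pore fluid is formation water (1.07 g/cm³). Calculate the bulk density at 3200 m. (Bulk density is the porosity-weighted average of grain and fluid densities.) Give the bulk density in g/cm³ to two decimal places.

2.52 g/cm³

Working in km (1 km = 1000 m; β in km⁻¹ = β in m⁻¹ × 1000):
Porosity at depth: n = 0.67·exp(−0.49×3.2) = 0.67×0.2085 = 0.1397
Bulk density: ρ_b = (1−n)ρ_g + n·ρ_f = 0.8603×2.75 + 0.1397×1.07
       = 2.366 + 0.149 = 2.515 g/cm³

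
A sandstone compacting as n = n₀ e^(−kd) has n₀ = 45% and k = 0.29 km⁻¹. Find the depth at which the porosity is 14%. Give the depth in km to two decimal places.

Invert Athy's law: d = ln(n₀/n) / k
d = ln(0.45/0.14) / 0.29 = ln(3.214) / 0.29 = 1.1676 / 0.29 = 4.026 km

4.03 km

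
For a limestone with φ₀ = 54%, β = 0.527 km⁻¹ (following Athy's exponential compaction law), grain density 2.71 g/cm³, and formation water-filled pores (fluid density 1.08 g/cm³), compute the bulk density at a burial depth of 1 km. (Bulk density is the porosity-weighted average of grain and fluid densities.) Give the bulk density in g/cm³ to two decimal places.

Porosity at depth: φ = 0.54·exp(−0.527×1) = 0.54×0.5904 = 0.3188
Bulk density: ρ_b = (1−φ)ρ_g + φ·ρ_f = 0.6812×2.71 + 0.3188×1.08
       = 1.846 + 0.344 = 2.190 g/cm³

2.19 g/cm³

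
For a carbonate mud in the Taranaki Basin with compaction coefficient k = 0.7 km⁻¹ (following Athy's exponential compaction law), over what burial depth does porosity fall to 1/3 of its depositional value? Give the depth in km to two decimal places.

φ/φ₀ = 1/3 ⇒ exp(−k·Z) = 1/3 ⇒ Z = ln(3) / k
Z = 1.0986 / 0.7 = 1.569 km

1.57 km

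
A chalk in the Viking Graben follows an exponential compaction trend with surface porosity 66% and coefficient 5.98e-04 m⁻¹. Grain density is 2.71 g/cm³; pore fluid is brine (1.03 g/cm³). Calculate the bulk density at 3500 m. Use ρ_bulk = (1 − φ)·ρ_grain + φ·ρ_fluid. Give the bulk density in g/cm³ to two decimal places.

2.57 g/cm³

Working in km (1 km = 1000 m; k in km⁻¹ = k in m⁻¹ × 1000):
Porosity at depth: φ = 0.66·exp(−0.598×3.5) = 0.66×0.1233 = 0.0814
Bulk density: ρ_b = (1−φ)ρ_g + φ·ρ_f = 0.9186×2.71 + 0.0814×1.03
       = 2.489 + 0.084 = 2.573 g/cm³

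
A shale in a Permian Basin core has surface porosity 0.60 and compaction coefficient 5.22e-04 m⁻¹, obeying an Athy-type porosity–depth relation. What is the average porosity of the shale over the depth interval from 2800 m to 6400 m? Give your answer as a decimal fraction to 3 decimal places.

0.063

Working in km (1 km = 1000 m; β in km⁻¹ = β in m⁻¹ × 1000):
⟨n⟩ = (1/(d₂−d₁)) ∫ n₀ e^(−βd) dd = n₀·(e^(−β·d₁) − e^(−β·d₂)) / (β·(d₂−d₁))
e^(−0.522×2.8) = 0.2319; e^(−0.522×6.4) = 0.0354
⟨n⟩ = 0.6 × (0.2319 − 0.0354) / (0.522 × 3.6) = 0.6 × 0.1045 = 0.0627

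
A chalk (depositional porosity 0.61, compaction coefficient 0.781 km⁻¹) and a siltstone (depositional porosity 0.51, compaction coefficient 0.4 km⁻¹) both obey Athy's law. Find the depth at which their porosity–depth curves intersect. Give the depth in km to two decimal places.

Set phi₀ₐ e^(−βₐz) = phi₀ᵦ e^(−βᵦz) ⇒ ln(phi₀ₐ/phi₀ᵦ) = (βₐ − βᵦ)·z
z = ln(0.61/0.51) / (0.781 − 0.4) = 0.1790 / 0.381 = 0.470 km

0.47 km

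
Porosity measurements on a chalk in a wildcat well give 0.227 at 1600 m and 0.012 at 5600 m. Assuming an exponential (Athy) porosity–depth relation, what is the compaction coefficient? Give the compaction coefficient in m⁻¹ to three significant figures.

Working in km (1 km = 1000 m; c in km⁻¹ = c in m⁻¹ × 1000):
Athy: phi(d) = phi₀ e^(−cd) ⇒ phi₁/phi₂ = e^{c(d₂−d₁)} ⇒ c = ln(phi₁/phi₂)/(d₂−d₁)
c = ln(0.227/0.012) / (5.6 − 1.6) = ln(18.92) / 4 = 2.9400 / 4 = 0.735 km⁻¹

0.000735 m⁻¹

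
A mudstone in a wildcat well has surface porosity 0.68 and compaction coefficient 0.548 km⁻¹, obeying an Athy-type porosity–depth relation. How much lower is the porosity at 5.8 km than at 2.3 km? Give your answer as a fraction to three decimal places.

0.164

φ(2.3) = 0.68·e^(−0.548×2.3) = 0.1928
φ(5.8) = 0.68·e^(−0.548×5.8) = 0.0283
Δφ = 0.1928 − 0.0283 = 0.1645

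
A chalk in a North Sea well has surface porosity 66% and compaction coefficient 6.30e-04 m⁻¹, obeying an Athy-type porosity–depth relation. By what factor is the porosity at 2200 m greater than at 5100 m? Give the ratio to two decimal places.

Working in km (1 km = 1000 m; β in km⁻¹ = β in m⁻¹ × 1000):
n(d₁)/n(d₂) = e^(−β·d₁)/e^(−β·d₂) = e^{β(d₂−d₁)}
= exp(0.63 × 2.9) = exp(1.827) = 6.2152

6.22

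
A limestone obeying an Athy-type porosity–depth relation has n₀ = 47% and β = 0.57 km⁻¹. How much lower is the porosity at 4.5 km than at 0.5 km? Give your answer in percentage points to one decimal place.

n(0.5) = 0.47·e^(−0.57×0.5) = 0.3534
n(4.5) = 0.47·e^(−0.57×4.5) = 0.0362
Δn = 0.3534 − 0.0362 = 0.3173

31.7 percentage points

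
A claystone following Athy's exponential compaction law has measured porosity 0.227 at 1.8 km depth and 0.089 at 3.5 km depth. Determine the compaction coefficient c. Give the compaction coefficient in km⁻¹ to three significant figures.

Athy: phi(z) = phi₀ e^(−cz) ⇒ phi₁/phi₂ = e^{c(z₂−z₁)} ⇒ c = ln(phi₁/phi₂)/(z₂−z₁)
c = ln(0.227/0.089) / (3.5 − 1.8) = ln(2.551) / 1.7 = 0.9363 / 1.7 = 0.5508 km⁻¹

0.551 km⁻¹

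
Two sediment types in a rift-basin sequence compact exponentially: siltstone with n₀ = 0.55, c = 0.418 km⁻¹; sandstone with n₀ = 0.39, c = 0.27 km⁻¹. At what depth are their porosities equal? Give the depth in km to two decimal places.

2.32 km

Set n₀ₐ e^(−cₐz) = n₀ᵦ e^(−cᵦz) ⇒ ln(n₀ₐ/n₀ᵦ) = (cₐ − cᵦ)·z
z = ln(0.55/0.39) / (0.418 − 0.27) = 0.3438 / 0.148 = 2.323 km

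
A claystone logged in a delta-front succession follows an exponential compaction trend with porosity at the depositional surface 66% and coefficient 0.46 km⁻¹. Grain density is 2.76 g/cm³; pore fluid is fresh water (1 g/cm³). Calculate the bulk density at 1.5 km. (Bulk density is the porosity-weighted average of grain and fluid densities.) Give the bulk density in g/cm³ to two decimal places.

Porosity at depth: n = 0.66·exp(−0.46×1.5) = 0.66×0.5016 = 0.3310
Bulk density: ρ_b = (1−n)ρ_g + n·ρ_f = 0.6690×2.76 + 0.3310×1
       = 1.846 + 0.331 = 2.177 g/cm³

2.18 g/cm³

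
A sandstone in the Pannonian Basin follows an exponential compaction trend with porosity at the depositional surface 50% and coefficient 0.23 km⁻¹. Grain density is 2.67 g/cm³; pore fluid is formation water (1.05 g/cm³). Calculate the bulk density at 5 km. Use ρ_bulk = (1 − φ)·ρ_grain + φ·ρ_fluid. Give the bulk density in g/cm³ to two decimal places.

2.41 g/cm³

Porosity at depth: phi = 0.5·exp(−0.23×5) = 0.5×0.3166 = 0.1583
Bulk density: ρ_b = (1−phi)ρ_g + phi·ρ_f = 0.8417×2.67 + 0.1583×1.05
       = 2.247 + 0.166 = 2.414 g/cm³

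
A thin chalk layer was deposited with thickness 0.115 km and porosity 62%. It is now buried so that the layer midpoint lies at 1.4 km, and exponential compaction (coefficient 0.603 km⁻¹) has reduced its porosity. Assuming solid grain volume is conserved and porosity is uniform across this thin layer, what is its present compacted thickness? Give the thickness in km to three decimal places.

0.060 km

Porosity at 1.4 km: n = 0.62·exp(−0.603×1.4) = 0.2665
Solid-volume conservation: h(1−n) = h₀(1−n₀) ⇒ h = h₀·(1−n₀)/(1−n)
h = 0.115 × (1 − 0.62)/(1 − 0.2665) = 0.115 × 0.5181 = 0.0596 km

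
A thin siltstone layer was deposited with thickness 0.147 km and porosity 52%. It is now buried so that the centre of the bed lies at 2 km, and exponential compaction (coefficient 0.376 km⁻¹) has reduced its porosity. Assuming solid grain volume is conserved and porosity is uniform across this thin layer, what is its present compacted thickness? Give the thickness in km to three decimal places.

0.093 km

Porosity at 2 km: n = 0.52·exp(−0.376×2) = 0.2451
Solid-volume conservation: h(1−n) = h₀(1−n₀) ⇒ h = h₀·(1−n₀)/(1−n)
h = 0.147 × (1 − 0.52)/(1 − 0.2451) = 0.147 × 0.6359 = 0.0935 km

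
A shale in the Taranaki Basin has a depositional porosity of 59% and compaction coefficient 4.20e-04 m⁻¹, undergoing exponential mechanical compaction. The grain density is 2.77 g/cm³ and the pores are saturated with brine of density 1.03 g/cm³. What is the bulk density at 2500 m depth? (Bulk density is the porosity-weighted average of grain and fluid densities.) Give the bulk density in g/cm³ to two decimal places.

Working in km (1 km = 1000 m; c in km⁻¹ = c in m⁻¹ × 1000):
Porosity at depth: φ = 0.59·exp(−0.42×2.5) = 0.59×0.3499 = 0.2065
Bulk density: ρ_b = (1−φ)ρ_g + φ·ρ_f = 0.7935×2.77 + 0.2065×1.03
       = 2.198 + 0.213 = 2.411 g/cm³

2.41 g/cm³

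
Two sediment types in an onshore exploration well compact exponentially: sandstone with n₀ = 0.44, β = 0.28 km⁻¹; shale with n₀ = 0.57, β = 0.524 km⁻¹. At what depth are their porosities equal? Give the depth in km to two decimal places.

1.06 km

Set n₀ₐ e^(−βₐd) = n₀ᵦ e^(−βᵦd) ⇒ ln(n₀ₐ/n₀ᵦ) = (βₐ − βᵦ)·d
d = ln(0.44/0.57) / (0.28 − 0.524) = -0.2589 / -0.244 = 1.061 km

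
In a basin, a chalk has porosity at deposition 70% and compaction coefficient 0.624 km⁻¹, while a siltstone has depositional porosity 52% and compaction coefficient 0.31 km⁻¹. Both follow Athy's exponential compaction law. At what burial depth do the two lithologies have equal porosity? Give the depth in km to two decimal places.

0.95 km

Set φ₀ₐ e^(−kₐd) = φ₀ᵦ e^(−kᵦd) ⇒ ln(φ₀ₐ/φ₀ᵦ) = (kₐ − kᵦ)·d
d = ln(0.7/0.52) / (0.624 − 0.31) = 0.2973 / 0.314 = 0.947 km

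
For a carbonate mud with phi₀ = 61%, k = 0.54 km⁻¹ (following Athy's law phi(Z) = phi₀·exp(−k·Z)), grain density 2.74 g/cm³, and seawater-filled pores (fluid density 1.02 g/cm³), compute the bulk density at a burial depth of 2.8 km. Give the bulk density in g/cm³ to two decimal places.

Porosity at depth: phi = 0.61·exp(−0.54×2.8) = 0.61×0.2205 = 0.1345
Bulk density: ρ_b = (1−phi)ρ_g + phi·ρ_f = 0.8655×2.74 + 0.1345×1.02
       = 2.372 + 0.137 = 2.509 g/cm³

2.51 g/cm³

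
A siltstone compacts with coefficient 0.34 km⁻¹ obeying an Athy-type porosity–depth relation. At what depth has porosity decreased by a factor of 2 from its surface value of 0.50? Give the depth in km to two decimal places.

2.04 km

φ/φ₀ = 1/2 ⇒ exp(−c·d) = 1/2 ⇒ d = ln(2) / c
d = 0.6931 / 0.34 = 2.039 km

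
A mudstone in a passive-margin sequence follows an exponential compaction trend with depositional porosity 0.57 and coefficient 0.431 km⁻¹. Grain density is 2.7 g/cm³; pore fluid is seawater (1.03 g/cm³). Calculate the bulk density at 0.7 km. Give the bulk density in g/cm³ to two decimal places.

Porosity at depth: φ = 0.57·exp(−0.431×0.7) = 0.57×0.7396 = 0.4215
Bulk density: ρ_b = (1−φ)ρ_g + φ·ρ_f = 0.5785×2.7 + 0.4215×1.03
       = 1.562 + 0.434 = 1.996 g/cm³

2.00 g/cm³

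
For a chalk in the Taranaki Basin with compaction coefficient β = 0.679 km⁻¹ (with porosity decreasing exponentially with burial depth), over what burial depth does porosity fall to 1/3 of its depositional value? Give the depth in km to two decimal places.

phi/phi₀ = 1/3 ⇒ exp(−β·d) = 1/3 ⇒ d = ln(3) / β
d = 1.0986 / 0.679 = 1.618 km

1.62 km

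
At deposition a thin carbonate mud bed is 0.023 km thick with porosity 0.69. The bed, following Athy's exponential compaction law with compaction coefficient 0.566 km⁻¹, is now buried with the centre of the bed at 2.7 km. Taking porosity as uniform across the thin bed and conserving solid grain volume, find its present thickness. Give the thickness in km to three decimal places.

Porosity at 2.7 km: phi = 0.69·exp(−0.566×2.7) = 0.1497
Solid-volume conservation: h(1−phi) = h₀(1−phi₀) ⇒ h = h₀·(1−phi₀)/(1−phi)
h = 0.023 × (1 − 0.69)/(1 − 0.1497) = 0.023 × 0.3646 = 0.0084 km

0.008 km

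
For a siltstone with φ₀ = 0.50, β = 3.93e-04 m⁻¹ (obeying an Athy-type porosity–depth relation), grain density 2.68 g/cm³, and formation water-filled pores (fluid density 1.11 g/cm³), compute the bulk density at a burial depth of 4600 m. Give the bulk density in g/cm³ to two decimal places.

2.55 g/cm³

Working in km (1 km = 1000 m; β in km⁻¹ = β in m⁻¹ × 1000):
Porosity at depth: φ = 0.5·exp(−0.393×4.6) = 0.5×0.1640 = 0.0820
Bulk density: ρ_b = (1−φ)ρ_g + φ·ρ_f = 0.9180×2.68 + 0.0820×1.11
       = 2.460 + 0.091 = 2.551 g/cm³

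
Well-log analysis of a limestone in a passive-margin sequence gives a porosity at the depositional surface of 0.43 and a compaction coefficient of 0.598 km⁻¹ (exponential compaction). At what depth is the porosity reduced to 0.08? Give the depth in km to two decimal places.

Invert Athy's law: d = ln(phi₀/phi) / β
d = ln(0.43/0.08) / 0.598 = ln(5.375) / 0.598 = 1.6818 / 0.598 = 2.812 km

2.81 km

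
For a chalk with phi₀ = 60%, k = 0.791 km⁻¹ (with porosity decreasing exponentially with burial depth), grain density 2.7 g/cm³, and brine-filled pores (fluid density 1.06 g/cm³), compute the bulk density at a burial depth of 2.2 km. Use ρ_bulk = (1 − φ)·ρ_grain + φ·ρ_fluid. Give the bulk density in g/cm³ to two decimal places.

2.53 g/cm³

Porosity at depth: phi = 0.6·exp(−0.791×2.2) = 0.6×0.1755 = 0.1053
Bulk density: ρ_b = (1−phi)ρ_g + phi·ρ_f = 0.8947×2.7 + 0.1053×1.06
       = 2.416 + 0.112 = 2.527 g/cm³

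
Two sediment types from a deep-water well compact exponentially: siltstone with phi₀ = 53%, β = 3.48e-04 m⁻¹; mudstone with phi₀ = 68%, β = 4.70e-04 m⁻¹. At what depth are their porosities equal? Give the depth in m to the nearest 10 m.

2040 m

Working in km (1 km = 1000 m; β in km⁻¹ = β in m⁻¹ × 1000):
Set phi₀ₐ e^(−βₐZ) = phi₀ᵦ e^(−βᵦZ) ⇒ ln(phi₀ₐ/phi₀ᵦ) = (βₐ − βᵦ)·Z
Z = ln(0.53/0.68) / (0.348 − 0.47) = -0.2492 / -0.122 = 2.043 km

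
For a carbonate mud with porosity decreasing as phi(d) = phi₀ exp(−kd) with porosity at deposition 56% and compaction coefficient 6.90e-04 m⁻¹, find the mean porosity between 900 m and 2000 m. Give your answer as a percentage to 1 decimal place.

21.1%

Working in km (1 km = 1000 m; k in km⁻¹ = k in m⁻¹ × 1000):
⟨phi⟩ = (1/(d₂−d₁)) ∫ phi₀ e^(−kd) dd = phi₀·(e^(−k·d₁) − e^(−k·d₂)) / (k·(d₂−d₁))
e^(−0.69×0.9) = 0.5374; e^(−0.69×2) = 0.2516
⟨phi⟩ = 0.56 × (0.5374 − 0.2516) / (0.69 × 1.1) = 0.56 × 0.3766 = 0.2109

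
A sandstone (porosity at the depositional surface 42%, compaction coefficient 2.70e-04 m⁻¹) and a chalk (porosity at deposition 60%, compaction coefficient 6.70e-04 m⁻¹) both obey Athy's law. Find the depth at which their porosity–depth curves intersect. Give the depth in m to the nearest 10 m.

Working in km (1 km = 1000 m; β in km⁻¹ = β in m⁻¹ × 1000):
Set φ₀ₐ e^(−βₐd) = φ₀ᵦ e^(−βᵦd) ⇒ ln(φ₀ₐ/φ₀ᵦ) = (βₐ − βᵦ)·d
d = ln(0.42/0.6) / (0.27 − 0.67) = -0.3567 / -0.4 = 0.892 km

890 m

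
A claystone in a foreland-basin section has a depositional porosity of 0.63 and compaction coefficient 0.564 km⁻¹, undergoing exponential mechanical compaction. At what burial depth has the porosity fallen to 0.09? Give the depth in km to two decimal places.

3.45 km

Invert Athy's law: Z = ln(φ₀/φ) / β
Z = ln(0.63/0.09) / 0.564 = ln(7) / 0.564 = 1.9459 / 0.564 = 3.450 km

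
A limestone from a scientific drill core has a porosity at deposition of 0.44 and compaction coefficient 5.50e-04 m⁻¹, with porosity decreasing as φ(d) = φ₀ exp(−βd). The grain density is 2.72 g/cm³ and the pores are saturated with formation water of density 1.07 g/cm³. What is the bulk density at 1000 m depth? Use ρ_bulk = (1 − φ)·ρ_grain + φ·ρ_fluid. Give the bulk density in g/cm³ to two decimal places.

2.30 g/cm³

Working in km (1 km = 1000 m; β in km⁻¹ = β in m⁻¹ × 1000):
Porosity at depth: φ = 0.44·exp(−0.55×1) = 0.44×0.5769 = 0.2539
Bulk density: ρ_b = (1−φ)ρ_g + φ·ρ_f = 0.7461×2.72 + 0.2539×1.07
       = 2.030 + 0.272 = 2.301 g/cm³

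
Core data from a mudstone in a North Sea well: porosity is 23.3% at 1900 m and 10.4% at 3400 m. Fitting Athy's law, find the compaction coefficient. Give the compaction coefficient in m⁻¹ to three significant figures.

0.000538 m⁻¹

Working in km (1 km = 1000 m; β in km⁻¹ = β in m⁻¹ × 1000):
Athy: n(d) = n₀ e^(−βd) ⇒ n₁/n₂ = e^{β(d₂−d₁)} ⇒ β = ln(n₁/n₂)/(d₂−d₁)
β = ln(0.233/0.104) / (3.4 − 1.9) = ln(2.24) / 1.5 = 0.8066 / 1.5 = 0.5378 km⁻¹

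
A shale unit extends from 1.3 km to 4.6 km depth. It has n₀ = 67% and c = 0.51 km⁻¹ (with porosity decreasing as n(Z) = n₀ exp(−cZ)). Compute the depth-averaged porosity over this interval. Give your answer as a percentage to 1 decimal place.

⟨n⟩ = (1/(Z₂−Z₁)) ∫ n₀ e^(−cZ) dZ = n₀·(e^(−c·Z₁) − e^(−c·Z₂)) / (c·(Z₂−Z₁))
e^(−0.51×1.3) = 0.5153; e^(−0.51×4.6) = 0.0958
⟨n⟩ = 0.67 × (0.5153 − 0.0958) / (0.51 × 3.3) = 0.67 × 0.2493 = 0.1670

16.7%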